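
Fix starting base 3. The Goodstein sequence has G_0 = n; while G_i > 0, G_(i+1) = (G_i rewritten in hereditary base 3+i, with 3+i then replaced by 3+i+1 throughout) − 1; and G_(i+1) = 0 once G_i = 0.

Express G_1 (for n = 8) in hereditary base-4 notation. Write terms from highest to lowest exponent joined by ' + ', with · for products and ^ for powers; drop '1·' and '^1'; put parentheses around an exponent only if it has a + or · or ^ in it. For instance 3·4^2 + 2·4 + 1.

2·4 + 1

[0] 8 ≡ 2·3 + 2 (base 3). Lift 4: 10. −1: 9.
[1] 9 ≡ 2·4 + 1 (base 4). Lift 5: 11. −1: 10.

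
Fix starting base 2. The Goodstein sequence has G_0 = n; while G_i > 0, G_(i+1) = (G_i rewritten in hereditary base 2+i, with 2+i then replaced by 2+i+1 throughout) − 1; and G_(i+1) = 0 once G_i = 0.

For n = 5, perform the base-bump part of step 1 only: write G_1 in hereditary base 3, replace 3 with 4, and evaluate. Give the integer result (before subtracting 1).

i=0: 5 = 2^2 + 1 (b=2); 2→3: 3^3 + 1 = 28; 28−1 = 27
i=1: 27 = 3^3 (b=3); 3→4: 4^4 = 256; 256−1 = 255

256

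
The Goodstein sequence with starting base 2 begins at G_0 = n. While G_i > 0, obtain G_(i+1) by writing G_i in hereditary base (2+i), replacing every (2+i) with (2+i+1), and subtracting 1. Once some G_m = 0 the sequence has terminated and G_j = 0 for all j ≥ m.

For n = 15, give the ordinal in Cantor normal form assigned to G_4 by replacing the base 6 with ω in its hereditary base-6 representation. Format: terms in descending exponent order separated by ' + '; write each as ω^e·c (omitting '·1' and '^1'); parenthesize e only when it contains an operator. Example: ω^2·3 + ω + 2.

G_0 = 15. HB_2(15) = 2^(2 + 1) + 2^2 + 2 + 1. Bump = 112. G_1 = 111.
G_1 = 111. HB_3(111) = 3^(3 + 1) + 3^3 + 3. Bump = 1284. G_2 = 1283.
G_2 = 1283. HB_4(1283) = 4^(4 + 1) + 4^4 + 3. Bump = 18753. G_3 = 18752.
G_3 = 18752. HB_5(18752) = 5^(5 + 1) + 5^5 + 2. Bump = 326594. G_4 = 326593.
G_4 = 326593. HB_6(326593) = 6^(6 + 1) + 6^6 + 1. Bump = 6588345. G_5 = 6588344.

ω^(ω + 1) + ω^ω + 1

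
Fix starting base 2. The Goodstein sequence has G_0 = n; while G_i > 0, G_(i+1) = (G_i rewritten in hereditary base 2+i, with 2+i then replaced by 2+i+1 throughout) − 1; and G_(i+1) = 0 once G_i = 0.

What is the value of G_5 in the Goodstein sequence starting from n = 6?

98039

base 2: 6 = 2^2 + 2; at 3: 3^3 + 3 = 30; next = 29
base 3: 29 = 3^3 + 2; at 4: 4^4 + 2 = 258; next = 257
base 4: 257 = 4^4 + 1; at 5: 5^5 + 1 = 3126; next = 3125
base 5: 3125 = 5^5; at 6: 6^6 = 46656; next = 46655
base 6: 46655 = 5·6^5 + 5·6^4 + 5·6^3 + 5·6^2 + 5·6 + 5; at 7: 5·7^5 + 5·7^4 + 5·7^3 + 5·7^2 + 5·7 + 5 = 98040; next = 98039
base 7: 98039 = 5·7^5 + 5·7^4 + 5·7^3 + 5·7^2 + 5·7 + 4; at 8: 5·8^5 + 5·8^4 + 5·8^3 + 5·8^2 + 5·8 + 4 = 187244; next = 187243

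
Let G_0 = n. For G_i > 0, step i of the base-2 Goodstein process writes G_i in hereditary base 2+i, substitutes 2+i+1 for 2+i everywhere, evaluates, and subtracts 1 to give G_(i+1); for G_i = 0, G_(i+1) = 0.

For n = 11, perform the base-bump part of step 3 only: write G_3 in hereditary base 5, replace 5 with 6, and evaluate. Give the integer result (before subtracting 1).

279938

G_0=11  [base 2] 2^(2 + 1) + 2 + 1  →[2↦3]→  3^(3 + 1) + 3 + 1 = 85  −1 ⇒ G_1=84
G_1=84  [base 3] 3^(3 + 1) + 3  →[3↦4]→  4^(4 + 1) + 4 = 1028  −1 ⇒ G_2=1027
G_2=1027  [base 4] 4^(4 + 1) + 3  →[4↦5]→  5^(5 + 1) + 3 = 15628  −1 ⇒ G_3=15627
G_3=15627  [base 5] 5^(5 + 1) + 2  →[5↦6]→  6^(6 + 1) + 2 = 279938  −1 ⇒ G_4=279937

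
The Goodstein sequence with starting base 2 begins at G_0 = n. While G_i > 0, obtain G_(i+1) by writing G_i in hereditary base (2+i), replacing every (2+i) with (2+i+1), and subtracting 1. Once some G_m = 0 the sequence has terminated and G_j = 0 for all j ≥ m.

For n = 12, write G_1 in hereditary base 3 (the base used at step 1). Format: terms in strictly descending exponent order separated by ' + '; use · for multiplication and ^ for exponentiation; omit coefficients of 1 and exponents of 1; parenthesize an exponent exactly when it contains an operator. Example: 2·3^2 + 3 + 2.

3^(3 + 1) + 2·3^2 + 2·3 + 2

(0) 12|_2 = 2^(2 + 1) + 2^2 ↦ 3^(3 + 1) + 3^3|_3 = 108 ⇒ 107
(1) 107|_3 = 3^(3 + 1) + 2·3^2 + 2·3 + 2 ↦ 4^(4 + 1) + 2·4^2 + 2·4 + 2|_4 = 1066 ⇒ 1065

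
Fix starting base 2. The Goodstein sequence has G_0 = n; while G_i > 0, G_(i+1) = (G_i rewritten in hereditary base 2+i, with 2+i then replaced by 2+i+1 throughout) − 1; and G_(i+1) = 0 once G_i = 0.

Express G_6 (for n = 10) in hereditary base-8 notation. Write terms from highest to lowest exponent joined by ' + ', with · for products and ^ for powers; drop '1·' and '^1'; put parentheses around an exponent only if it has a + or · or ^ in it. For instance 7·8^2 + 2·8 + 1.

5·8^8 + 5·8^5 + 5·8^4 + 5·8^3 + 5·8^2 + 5·8 + 3

G_0 = 10. HB_2(10) = 2^(2 + 1) + 2. Bump = 84. G_1 = 83.
G_1 = 83. HB_3(83) = 3^(3 + 1) + 2. Bump = 1026. G_2 = 1025.
G_2 = 1025. HB_4(1025) = 4^(4 + 1) + 1. Bump = 15626. G_3 = 15625.
G_3 = 15625. HB_5(15625) = 5^(5 + 1). Bump = 279936. G_4 = 279935.
G_4 = 279935. HB_6(279935) = 5·6^6 + 5·6^5 + 5·6^4 + 5·6^3 + 5·6^2 + 5·6 + 5. Bump = 4215755. G_5 = 4215754.
G_5 = 4215754. HB_7(4215754) = 5·7^7 + 5·7^5 + 5·7^4 + 5·7^3 + 5·7^2 + 5·7 + 4. Bump = 84073324. G_6 = 84073323.
G_6 = 84073323. HB_8(84073323) = 5·8^8 + 5·8^5 + 5·8^4 + 5·8^3 + 5·8^2 + 5·8 + 3. Bump = 1937434593. G_7 = 1937434592.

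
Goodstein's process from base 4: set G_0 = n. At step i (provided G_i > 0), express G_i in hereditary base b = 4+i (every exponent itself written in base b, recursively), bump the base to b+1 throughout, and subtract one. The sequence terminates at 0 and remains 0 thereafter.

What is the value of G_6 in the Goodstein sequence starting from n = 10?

13

base 4: 10 = 2·4 + 2; at 5: 2·5 + 2 = 12; next = 11
base 5: 11 = 2·5 + 1; at 6: 2·6 + 1 = 13; next = 12
base 6: 12 = 2·6; at 7: 2·7 = 14; next = 13
base 7: 13 = 7 + 6; at 8: 8 + 6 = 14; next = 13
base 8: 13 = 8 + 5; at 9: 9 + 5 = 14; next = 13
base 9: 13 = 9 + 4; at 10: 10 + 4 = 14; next = 13
base 10: 13 = 10 + 3; at 11: 11 + 3 = 14; next = 13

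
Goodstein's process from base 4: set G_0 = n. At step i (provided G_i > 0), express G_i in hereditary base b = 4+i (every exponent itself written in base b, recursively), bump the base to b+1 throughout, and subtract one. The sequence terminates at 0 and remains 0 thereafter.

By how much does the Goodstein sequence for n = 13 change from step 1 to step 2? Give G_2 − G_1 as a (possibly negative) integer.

2

(0) 13|_4 = 3·4 + 1 ↦ 3·5 + 1|_5 = 16 ⇒ 15
(1) 15|_5 = 3·5 ↦ 3·6|_6 = 18 ⇒ 17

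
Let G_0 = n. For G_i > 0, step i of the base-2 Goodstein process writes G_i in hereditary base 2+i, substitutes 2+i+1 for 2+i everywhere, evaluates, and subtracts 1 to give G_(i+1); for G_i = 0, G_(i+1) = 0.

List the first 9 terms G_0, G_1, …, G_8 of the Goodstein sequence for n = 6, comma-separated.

(0) 6|_2 = 2^2 + 2 ↦ 3^3 + 3|_3 = 30 ⇒ 29
(1) 29|_3 = 3^3 + 2 ↦ 4^4 + 2|_4 = 258 ⇒ 257
(2) 257|_4 = 4^4 + 1 ↦ 5^5 + 1|_5 = 3126 ⇒ 3125
(3) 3125|_5 = 5^5 ↦ 6^6|_6 = 46656 ⇒ 46655
(4) 46655|_6 = 5·6^5 + 5·6^4 + 5·6^3 + 5·6^2 + 5·6 + 5 ↦ 5·7^5 + 5·7^4 + 5·7^3 + 5·7^2 + 5·7 + 5|_7 = 98040 ⇒ 98039
(5) 98039|_7 = 5·7^5 + 5·7^4 + 5·7^3 + 5·7^2 + 5·7 + 4 ↦ 5·8^5 + 5·8^4 + 5·8^3 + 5·8^2 + 5·8 + 4|_8 = 187244 ⇒ 187243
(6) 187243|_8 = 5·8^5 + 5·8^4 + 5·8^3 + 5·8^2 + 5·8 + 3 ↦ 5·9^5 + 5·9^4 + 5·9^3 + 5·9^2 + 5·9 + 3|_9 = 332148 ⇒ 332147
(7) 332147|_9 = 5·9^5 + 5·9^4 + 5·9^3 + 5·9^2 + 5·9 + 2 ↦ 5·10^5 + 5·10^4 + 5·10^3 + 5·10^2 + 5·10 + 2|_10 = 555552 ⇒ 555551

6, 29, 257, 3125, 46655, 98039, 187243, 332147, 555551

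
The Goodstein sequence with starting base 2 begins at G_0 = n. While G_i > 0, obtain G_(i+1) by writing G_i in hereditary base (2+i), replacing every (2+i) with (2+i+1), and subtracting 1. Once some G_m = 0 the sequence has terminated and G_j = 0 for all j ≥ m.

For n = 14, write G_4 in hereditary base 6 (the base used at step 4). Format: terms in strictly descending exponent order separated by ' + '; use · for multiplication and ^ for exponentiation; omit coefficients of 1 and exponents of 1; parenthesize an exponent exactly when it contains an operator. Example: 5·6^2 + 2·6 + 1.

14 —HB2→ 2^(2 + 1) + 2^2 + 2 —bump→ 3^(3 + 1) + 3^3 + 3 = 111 —(−1)→ 110
110 —HB3→ 3^(3 + 1) + 3^3 + 2 —bump→ 4^(4 + 1) + 4^4 + 2 = 1282 —(−1)→ 1281
1281 —HB4→ 4^(4 + 1) + 4^4 + 1 —bump→ 5^(5 + 1) + 5^5 + 1 = 18751 —(−1)→ 18750
18750 —HB5→ 5^(5 + 1) + 5^5 —bump→ 6^(6 + 1) + 6^6 = 326592 —(−1)→ 326591
326591 —HB6→ 6^(6 + 1) + 5·6^5 + 5·6^4 + 5·6^3 + 5·6^2 + 5·6 + 5 —bump→ 7^(7 + 1) + 5·7^5 + 5·7^4 + 5·7^3 + 5·7^2 + 5·7 + 5 = 5862841 —(−1)→ 5862840

6^(6 + 1) + 5·6^5 + 5·6^4 + 5·6^3 + 5·6^2 + 5·6 + 5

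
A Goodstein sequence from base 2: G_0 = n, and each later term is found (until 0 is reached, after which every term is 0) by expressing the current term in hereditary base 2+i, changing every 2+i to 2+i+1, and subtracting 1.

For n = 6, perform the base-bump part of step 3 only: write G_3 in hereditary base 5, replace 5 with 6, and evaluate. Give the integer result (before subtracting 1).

base 2: 6 = 2^2 + 2; at 3: 3^3 + 3 = 30; next = 29
base 3: 29 = 3^3 + 2; at 4: 4^4 + 2 = 258; next = 257
base 4: 257 = 4^4 + 1; at 5: 5^5 + 1 = 3126; next = 3125
base 5: 3125 = 5^5; at 6: 6^6 = 46656; next = 46655

46656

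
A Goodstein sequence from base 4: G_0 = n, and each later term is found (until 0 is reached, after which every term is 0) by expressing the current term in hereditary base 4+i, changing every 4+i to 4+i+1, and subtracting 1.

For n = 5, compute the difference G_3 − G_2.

G_0 = 5. HB_4(5) = 4 + 1. Bump = 6. G_1 = 5.
G_1 = 5. HB_5(5) = 5. Bump = 6. G_2 = 5.
G_2 = 5. HB_6(5) = 5. Bump = 5. G_3 = 4.

-1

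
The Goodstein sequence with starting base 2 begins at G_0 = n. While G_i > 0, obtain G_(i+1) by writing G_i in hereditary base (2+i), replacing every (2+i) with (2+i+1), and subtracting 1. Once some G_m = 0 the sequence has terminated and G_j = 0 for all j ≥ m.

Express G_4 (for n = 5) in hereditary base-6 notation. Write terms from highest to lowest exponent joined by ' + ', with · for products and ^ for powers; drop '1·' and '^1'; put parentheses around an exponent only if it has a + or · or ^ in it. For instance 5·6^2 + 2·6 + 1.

3·6^3 + 3·6^2 + 3·6 + 1

(0) 5|_2 = 2^2 + 1 ↦ 3^3 + 1|_3 = 28 ⇒ 27
(1) 27|_3 = 3^3 ↦ 4^4|_4 = 256 ⇒ 255
(2) 255|_4 = 3·4^3 + 3·4^2 + 3·4 + 3 ↦ 3·5^3 + 3·5^2 + 3·5 + 3|_5 = 468 ⇒ 467
(3) 467|_5 = 3·5^3 + 3·5^2 + 3·5 + 2 ↦ 3·6^3 + 3·6^2 + 3·6 + 2|_6 = 776 ⇒ 775
(4) 775|_6 = 3·6^3 + 3·6^2 + 3·6 + 1 ↦ 3·7^3 + 3·7^2 + 3·7 + 1|_7 = 1198 ⇒ 1197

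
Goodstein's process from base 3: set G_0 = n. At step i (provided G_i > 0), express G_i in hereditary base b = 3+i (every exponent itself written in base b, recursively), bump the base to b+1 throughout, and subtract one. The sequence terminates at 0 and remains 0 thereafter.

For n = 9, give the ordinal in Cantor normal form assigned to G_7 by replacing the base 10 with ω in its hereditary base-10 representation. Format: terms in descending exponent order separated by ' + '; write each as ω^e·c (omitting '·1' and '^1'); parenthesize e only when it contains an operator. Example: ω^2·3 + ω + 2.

ω·2 + 5

step 0: 9 = 3^2; sub 4 for 3: 4^2; = 16; G_1 = 16−1 = 15
step 1: 15 = 3·4 + 3; sub 5 for 4: 3·5 + 3; = 18; G_2 = 18−1 = 17
step 2: 17 = 3·5 + 2; sub 6 for 5: 3·6 + 2; = 20; G_3 = 20−1 = 19
step 3: 19 = 3·6 + 1; sub 7 for 6: 3·7 + 1; = 22; G_4 = 22−1 = 21
step 4: 21 = 3·7; sub 8 for 7: 3·8; = 24; G_5 = 24−1 = 23
step 5: 23 = 2·8 + 7; sub 9 for 8: 2·9 + 7; = 25; G_6 = 25−1 = 24
step 6: 24 = 2·9 + 6; sub 10 for 9: 2·10 + 6; = 26; G_7 = 26−1 = 25
step 7: 25 = 2·10 + 5; sub 11 for 10: 2·11 + 5; = 27; G_8 = 27−1 = 26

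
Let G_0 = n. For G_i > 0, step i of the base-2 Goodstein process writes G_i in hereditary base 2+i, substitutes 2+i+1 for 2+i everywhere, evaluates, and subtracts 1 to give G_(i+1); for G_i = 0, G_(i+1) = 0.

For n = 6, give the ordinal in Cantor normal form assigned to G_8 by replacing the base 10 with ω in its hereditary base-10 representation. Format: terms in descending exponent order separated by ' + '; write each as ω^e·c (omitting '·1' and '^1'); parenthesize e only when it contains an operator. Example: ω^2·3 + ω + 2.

ω^5·5 + ω^4·5 + ω^3·5 + ω^2·5 + ω·5 + 1

G_0 = 6. HB_2(6) = 2^2 + 2. Bump = 30. G_1 = 29.
G_1 = 29. HB_3(29) = 3^3 + 2. Bump = 258. G_2 = 257.
G_2 = 257. HB_4(257) = 4^4 + 1. Bump = 3126. G_3 = 3125.
G_3 = 3125. HB_5(3125) = 5^5. Bump = 46656. G_4 = 46655.
G_4 = 46655. HB_6(46655) = 5·6^5 + 5·6^4 + 5·6^3 + 5·6^2 + 5·6 + 5. Bump = 98040. G_5 = 98039.
G_5 = 98039. HB_7(98039) = 5·7^5 + 5·7^4 + 5·7^3 + 5·7^2 + 5·7 + 4. Bump = 187244. G_6 = 187243.
G_6 = 187243. HB_8(187243) = 5·8^5 + 5·8^4 + 5·8^3 + 5·8^2 + 5·8 + 3. Bump = 332148. G_7 = 332147.
G_7 = 332147. HB_9(332147) = 5·9^5 + 5·9^4 + 5·9^3 + 5·9^2 + 5·9 + 2. Bump = 555552. G_8 = 555551.
G_8 = 555551. HB_10(555551) = 5·10^5 + 5·10^4 + 5·10^3 + 5·10^2 + 5·10 + 1. Bump = 885776. G_9 = 885775.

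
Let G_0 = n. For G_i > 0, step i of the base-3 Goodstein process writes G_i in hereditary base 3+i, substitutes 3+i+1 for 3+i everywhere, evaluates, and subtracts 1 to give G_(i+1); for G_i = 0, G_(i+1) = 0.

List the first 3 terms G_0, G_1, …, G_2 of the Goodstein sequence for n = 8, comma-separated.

8, 9, 10

G_0=8  [base 3] 2·3 + 2  →[3↦4]→  2·4 + 2 = 10  −1 ⇒ G_1=9
G_1=9  [base 4] 2·4 + 1  →[4↦5]→  2·5 + 1 = 11  −1 ⇒ G_2=10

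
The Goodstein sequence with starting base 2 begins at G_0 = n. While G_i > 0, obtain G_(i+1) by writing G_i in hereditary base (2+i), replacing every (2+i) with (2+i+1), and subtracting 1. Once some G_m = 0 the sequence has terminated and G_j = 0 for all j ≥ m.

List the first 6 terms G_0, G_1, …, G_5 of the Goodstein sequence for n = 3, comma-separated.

3, 3, 3, 2, 1, 0

i=0: 3 = 2 + 1 (b=2); 2→3: 3 + 1 = 4; 4−1 = 3
i=1: 3 = 3 (b=3); 3→4: 4 = 4; 4−1 = 3
i=2: 3 = 3 (b=4); 4→5: 3 = 3; 3−1 = 2
i=3: 2 = 2 (b=5); 5→6: 2 = 2; 2−1 = 1
i=4: 1 = 1 (b=6); 6→7: 1 = 1; 1−1 = 0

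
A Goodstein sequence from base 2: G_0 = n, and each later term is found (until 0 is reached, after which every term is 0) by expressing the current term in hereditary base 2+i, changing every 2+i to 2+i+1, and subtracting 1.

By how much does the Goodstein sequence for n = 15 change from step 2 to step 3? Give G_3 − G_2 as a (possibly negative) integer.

17469

G_0 = 15. HB_2(15) = 2^(2 + 1) + 2^2 + 2 + 1. Bump = 112. G_1 = 111.
G_1 = 111. HB_3(111) = 3^(3 + 1) + 3^3 + 3. Bump = 1284. G_2 = 1283.
G_2 = 1283. HB_4(1283) = 4^(4 + 1) + 4^4 + 3. Bump = 18753. G_3 = 18752.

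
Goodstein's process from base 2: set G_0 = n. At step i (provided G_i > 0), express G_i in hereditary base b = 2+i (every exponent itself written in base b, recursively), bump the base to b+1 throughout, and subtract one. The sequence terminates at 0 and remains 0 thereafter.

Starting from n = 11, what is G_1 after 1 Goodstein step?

i=0: 11 = 2^(2 + 1) + 2 + 1 (b=2); 2→3: 3^(3 + 1) + 3 + 1 = 85; 85−1 = 84
i=1: 84 = 3^(3 + 1) + 3 (b=3); 3→4: 4^(4 + 1) + 4 = 1028; 1028−1 = 1027

84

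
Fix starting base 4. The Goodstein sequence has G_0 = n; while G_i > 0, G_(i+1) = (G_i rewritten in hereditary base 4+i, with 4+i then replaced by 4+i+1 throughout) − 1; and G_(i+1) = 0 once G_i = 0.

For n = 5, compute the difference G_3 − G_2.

[0] 5 ≡ 4 + 1 (base 4). Lift 5: 6. −1: 5.
[1] 5 ≡ 5 (base 5). Lift 6: 6. −1: 5.
[2] 5 ≡ 5 (base 6). Lift 7: 5. −1: 4.

-1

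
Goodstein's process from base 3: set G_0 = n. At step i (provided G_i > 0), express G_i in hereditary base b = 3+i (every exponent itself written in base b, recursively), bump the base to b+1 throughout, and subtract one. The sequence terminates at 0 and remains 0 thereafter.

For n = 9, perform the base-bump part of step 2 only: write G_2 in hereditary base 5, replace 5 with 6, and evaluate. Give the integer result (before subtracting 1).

G_0 = 9. HB_3(9) = 3^2. Bump = 16. G_1 = 15.
G_1 = 15. HB_4(15) = 3·4 + 3. Bump = 18. G_2 = 17.

20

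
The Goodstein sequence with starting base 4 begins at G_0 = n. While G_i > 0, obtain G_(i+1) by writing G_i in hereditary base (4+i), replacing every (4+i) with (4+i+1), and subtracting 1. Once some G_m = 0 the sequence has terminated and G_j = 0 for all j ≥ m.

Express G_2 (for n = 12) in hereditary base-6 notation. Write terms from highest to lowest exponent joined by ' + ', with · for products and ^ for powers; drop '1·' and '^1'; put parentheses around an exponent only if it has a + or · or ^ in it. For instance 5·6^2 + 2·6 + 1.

step 0: 12 = 3·4; sub 5 for 4: 3·5; = 15; G_1 = 15−1 = 14
step 1: 14 = 2·5 + 4; sub 6 for 5: 2·6 + 4; = 16; G_2 = 16−1 = 15

2·6 + 3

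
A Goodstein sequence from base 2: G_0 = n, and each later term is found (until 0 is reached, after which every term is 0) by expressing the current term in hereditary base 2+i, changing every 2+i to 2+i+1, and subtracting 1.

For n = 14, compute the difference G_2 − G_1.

1171

base 2: 14 = 2^(2 + 1) + 2^2 + 2; at 3: 3^(3 + 1) + 3^3 + 3 = 111; next = 110
base 3: 110 = 3^(3 + 1) + 3^3 + 2; at 4: 4^(4 + 1) + 4^4 + 2 = 1282; next = 1281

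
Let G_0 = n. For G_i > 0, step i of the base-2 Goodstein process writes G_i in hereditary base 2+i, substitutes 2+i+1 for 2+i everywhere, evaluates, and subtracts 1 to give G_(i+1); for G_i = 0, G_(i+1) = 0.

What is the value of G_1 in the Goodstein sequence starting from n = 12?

G_0 = 12. HB_2(12) = 2^(2 + 1) + 2^2. Bump = 108. G_1 = 107.
G_1 = 107. HB_3(107) = 3^(3 + 1) + 2·3^2 + 2·3 + 2. Bump = 1066. G_2 = 1065.

107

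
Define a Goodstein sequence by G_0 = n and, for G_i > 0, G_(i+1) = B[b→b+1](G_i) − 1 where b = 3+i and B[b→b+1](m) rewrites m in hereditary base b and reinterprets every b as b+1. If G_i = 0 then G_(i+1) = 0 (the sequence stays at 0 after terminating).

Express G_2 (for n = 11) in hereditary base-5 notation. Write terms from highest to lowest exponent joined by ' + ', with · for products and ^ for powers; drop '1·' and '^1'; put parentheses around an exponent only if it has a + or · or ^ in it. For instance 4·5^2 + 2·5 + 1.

step 0: 11 = 3^2 + 2; sub 4 for 3: 4^2 + 2; = 18; G_1 = 18−1 = 17
step 1: 17 = 4^2 + 1; sub 5 for 4: 5^2 + 1; = 26; G_2 = 26−1 = 25
step 2: 25 = 5^2; sub 6 for 5: 6^2; = 36; G_3 = 36−1 = 35

5^2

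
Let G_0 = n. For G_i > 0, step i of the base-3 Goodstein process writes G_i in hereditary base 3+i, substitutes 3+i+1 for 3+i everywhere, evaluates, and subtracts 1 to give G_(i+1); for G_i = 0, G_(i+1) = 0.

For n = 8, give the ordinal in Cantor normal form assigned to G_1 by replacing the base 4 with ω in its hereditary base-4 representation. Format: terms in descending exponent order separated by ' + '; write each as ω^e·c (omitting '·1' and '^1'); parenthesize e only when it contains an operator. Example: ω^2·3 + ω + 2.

ω·2 + 1

8 —HB3→ 2·3 + 2 —bump→ 2·4 + 2 = 10 —(−1)→ 9
9 —HB4→ 2·4 + 1 —bump→ 2·5 + 1 = 11 —(−1)→ 10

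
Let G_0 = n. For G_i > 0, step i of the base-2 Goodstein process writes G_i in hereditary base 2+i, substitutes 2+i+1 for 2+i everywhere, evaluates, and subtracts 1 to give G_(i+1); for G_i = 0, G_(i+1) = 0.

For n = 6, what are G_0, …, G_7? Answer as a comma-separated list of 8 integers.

6, 29, 257, 3125, 46655, 98039, 187243, 332147

i=0: 6 = 2^2 + 2 (b=2); 2→3: 3^3 + 3 = 30; 30−1 = 29
i=1: 29 = 3^3 + 2 (b=3); 3→4: 4^4 + 2 = 258; 258−1 = 257
i=2: 257 = 4^4 + 1 (b=4); 4→5: 5^5 + 1 = 3126; 3126−1 = 3125
i=3: 3125 = 5^5 (b=5); 5→6: 6^6 = 46656; 46656−1 = 46655
i=4: 46655 = 5·6^5 + 5·6^4 + 5·6^3 + 5·6^2 + 5·6 + 5 (b=6); 6→7: 5·7^5 + 5·7^4 + 5·7^3 + 5·7^2 + 5·7 + 5 = 98040; 98040−1 = 98039
i=5: 98039 = 5·7^5 + 5·7^4 + 5·7^3 + 5·7^2 + 5·7 + 4 (b=7); 7→8: 5·8^5 + 5·8^4 + 5·8^3 + 5·8^2 + 5·8 + 4 = 187244; 187244−1 = 187243
i=6: 187243 = 5·8^5 + 5·8^4 + 5·8^3 + 5·8^2 + 5·8 + 3 (b=8); 8→9: 5·9^5 + 5·9^4 + 5·9^3 + 5·9^2 + 5·9 + 3 = 332148; 332148−1 = 332147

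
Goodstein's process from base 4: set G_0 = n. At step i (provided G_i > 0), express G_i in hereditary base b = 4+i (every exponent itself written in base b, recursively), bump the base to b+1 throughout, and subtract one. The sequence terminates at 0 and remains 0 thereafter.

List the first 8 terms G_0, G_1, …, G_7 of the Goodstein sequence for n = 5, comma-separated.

5, 5, 5, 4, 3, 2, 1, 0

base 4: 5 = 4 + 1; at 5: 5 + 1 = 6; next = 5
base 5: 5 = 5; at 6: 6 = 6; next = 5
base 6: 5 = 5; at 7: 5 = 5; next = 4
base 7: 4 = 4; at 8: 4 = 4; next = 3
base 8: 3 = 3; at 9: 3 = 3; next = 2
base 9: 2 = 2; at 10: 2 = 2; next = 1
base 10: 1 = 1; at 11: 1 = 1; next = 0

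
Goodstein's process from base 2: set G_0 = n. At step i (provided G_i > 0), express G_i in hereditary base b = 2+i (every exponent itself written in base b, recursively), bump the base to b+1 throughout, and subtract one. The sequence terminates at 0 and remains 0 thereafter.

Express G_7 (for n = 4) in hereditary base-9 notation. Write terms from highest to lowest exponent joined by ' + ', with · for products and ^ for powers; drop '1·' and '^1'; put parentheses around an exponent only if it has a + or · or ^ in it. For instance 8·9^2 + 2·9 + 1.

2·9^2 + 9 + 2

G_0 = 4. HB_2(4) = 2^2. Bump = 27. G_1 = 26.
G_1 = 26. HB_3(26) = 2·3^2 + 2·3 + 2. Bump = 42. G_2 = 41.
G_2 = 41. HB_4(41) = 2·4^2 + 2·4 + 1. Bump = 61. G_3 = 60.
G_3 = 60. HB_5(60) = 2·5^2 + 2·5. Bump = 84. G_4 = 83.
G_4 = 83. HB_6(83) = 2·6^2 + 6 + 5. Bump = 110. G_5 = 109.
G_5 = 109. HB_7(109) = 2·7^2 + 7 + 4. Bump = 140. G_6 = 139.
G_6 = 139. HB_8(139) = 2·8^2 + 8 + 3. Bump = 174. G_7 = 173.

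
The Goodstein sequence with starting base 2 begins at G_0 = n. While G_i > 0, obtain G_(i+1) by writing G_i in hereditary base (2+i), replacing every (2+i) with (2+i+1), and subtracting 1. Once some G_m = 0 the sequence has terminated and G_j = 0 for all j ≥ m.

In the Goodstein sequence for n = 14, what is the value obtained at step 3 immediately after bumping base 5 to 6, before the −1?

326592

base 2: 14 = 2^(2 + 1) + 2^2 + 2; at 3: 3^(3 + 1) + 3^3 + 3 = 111; next = 110
base 3: 110 = 3^(3 + 1) + 3^3 + 2; at 4: 4^(4 + 1) + 4^4 + 2 = 1282; next = 1281
base 4: 1281 = 4^(4 + 1) + 4^4 + 1; at 5: 5^(5 + 1) + 5^5 + 1 = 18751; next = 18750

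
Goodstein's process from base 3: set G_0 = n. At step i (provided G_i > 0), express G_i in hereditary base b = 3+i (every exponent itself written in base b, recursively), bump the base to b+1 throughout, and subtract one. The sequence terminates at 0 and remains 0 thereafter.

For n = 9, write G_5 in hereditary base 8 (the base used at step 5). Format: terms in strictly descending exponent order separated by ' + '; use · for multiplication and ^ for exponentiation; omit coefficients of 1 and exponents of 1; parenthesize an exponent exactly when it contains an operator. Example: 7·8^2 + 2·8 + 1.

2·8 + 7

G_0=9  [base 3] 3^2  →[3↦4]→  4^2 = 16  −1 ⇒ G_1=15
G_1=15  [base 4] 3·4 + 3  →[4↦5]→  3·5 + 3 = 18  −1 ⇒ G_2=17
G_2=17  [base 5] 3·5 + 2  →[5↦6]→  3·6 + 2 = 20  −1 ⇒ G_3=19
G_3=19  [base 6] 3·6 + 1  →[6↦7]→  3·7 + 1 = 22  −1 ⇒ G_4=21
G_4=21  [base 7] 3·7  →[7↦8]→  3·8 = 24  −1 ⇒ G_5=23
G_5=23  [base 8] 2·8 + 7  →[8↦9]→  2·9 + 7 = 25  −1 ⇒ G_6=24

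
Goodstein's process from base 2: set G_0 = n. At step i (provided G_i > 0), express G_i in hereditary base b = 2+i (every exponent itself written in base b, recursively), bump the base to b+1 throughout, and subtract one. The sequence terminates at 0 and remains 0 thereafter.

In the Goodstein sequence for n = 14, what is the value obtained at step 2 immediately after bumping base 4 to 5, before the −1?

G_0 = 14. HB_2(14) = 2^(2 + 1) + 2^2 + 2. Bump = 111. G_1 = 110.
G_1 = 110. HB_3(110) = 3^(3 + 1) + 3^3 + 2. Bump = 1282. G_2 = 1281.
G_2 = 1281. HB_4(1281) = 4^(4 + 1) + 4^4 + 1. Bump = 18751. G_3 = 18750.

18751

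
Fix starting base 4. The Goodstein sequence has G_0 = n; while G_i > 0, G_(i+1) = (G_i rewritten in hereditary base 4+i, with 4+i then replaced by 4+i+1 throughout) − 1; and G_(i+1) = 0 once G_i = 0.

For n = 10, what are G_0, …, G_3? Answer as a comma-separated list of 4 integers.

10, 11, 12, 13

base 4: 10 = 2·4 + 2; at 5: 2·5 + 2 = 12; next = 11
base 5: 11 = 2·5 + 1; at 6: 2·6 + 1 = 13; next = 12
base 6: 12 = 2·6; at 7: 2·7 = 14; next = 13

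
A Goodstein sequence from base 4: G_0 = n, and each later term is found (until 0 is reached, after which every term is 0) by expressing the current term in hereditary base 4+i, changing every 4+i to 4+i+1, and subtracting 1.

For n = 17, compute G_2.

(0) 17|_4 = 4^2 + 1 ↦ 5^2 + 1|_5 = 26 ⇒ 25
(1) 25|_5 = 5^2 ↦ 6^2|_6 = 36 ⇒ 35

35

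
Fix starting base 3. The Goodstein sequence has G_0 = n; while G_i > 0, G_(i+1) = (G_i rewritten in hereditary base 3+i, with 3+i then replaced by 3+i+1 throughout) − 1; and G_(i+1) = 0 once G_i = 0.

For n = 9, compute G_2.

base 3: 9 = 3^2; at 4: 4^2 = 16; next = 15
base 4: 15 = 3·4 + 3; at 5: 3·5 + 3 = 18; next = 17

17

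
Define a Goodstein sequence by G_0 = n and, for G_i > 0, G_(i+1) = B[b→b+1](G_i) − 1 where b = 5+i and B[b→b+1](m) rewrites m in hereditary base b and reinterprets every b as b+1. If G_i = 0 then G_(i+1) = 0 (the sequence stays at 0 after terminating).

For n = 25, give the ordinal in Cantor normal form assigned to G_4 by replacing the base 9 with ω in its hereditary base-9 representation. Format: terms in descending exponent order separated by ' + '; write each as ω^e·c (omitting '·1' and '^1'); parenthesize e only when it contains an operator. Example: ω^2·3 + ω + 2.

ω·5 + 2

base 5: 25 = 5^2; at 6: 6^2 = 36; next = 35
base 6: 35 = 5·6 + 5; at 7: 5·7 + 5 = 40; next = 39
base 7: 39 = 5·7 + 4; at 8: 5·8 + 4 = 44; next = 43
base 8: 43 = 5·8 + 3; at 9: 5·9 + 3 = 48; next = 47
base 9: 47 = 5·9 + 2; at 10: 5·10 + 2 = 52; next = 51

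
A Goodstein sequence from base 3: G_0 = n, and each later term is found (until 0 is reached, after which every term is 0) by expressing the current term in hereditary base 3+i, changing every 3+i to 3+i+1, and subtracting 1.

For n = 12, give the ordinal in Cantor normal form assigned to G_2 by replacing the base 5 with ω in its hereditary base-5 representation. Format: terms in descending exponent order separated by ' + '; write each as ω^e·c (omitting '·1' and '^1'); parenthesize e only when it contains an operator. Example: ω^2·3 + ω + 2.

12 —HB3→ 3^2 + 3 —bump→ 4^2 + 4 = 20 —(−1)→ 19
19 —HB4→ 4^2 + 3 —bump→ 5^2 + 3 = 28 —(−1)→ 27

ω^2 + 2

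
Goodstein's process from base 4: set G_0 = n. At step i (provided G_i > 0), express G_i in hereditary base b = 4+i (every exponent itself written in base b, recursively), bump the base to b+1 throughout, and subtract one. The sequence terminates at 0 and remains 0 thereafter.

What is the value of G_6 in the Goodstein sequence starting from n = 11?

15

11 —HB4→ 2·4 + 3 —bump→ 2·5 + 3 = 13 —(−1)→ 12
12 —HB5→ 2·5 + 2 —bump→ 2·6 + 2 = 14 —(−1)→ 13
13 —HB6→ 2·6 + 1 —bump→ 2·7 + 1 = 15 —(−1)→ 14
14 —HB7→ 2·7 —bump→ 2·8 = 16 —(−1)→ 15
15 —HB8→ 8 + 7 —bump→ 9 + 7 = 16 —(−1)→ 15
15 —HB9→ 9 + 6 —bump→ 10 + 6 = 16 —(−1)→ 15
15 —HB10→ 10 + 5 —bump→ 11 + 5 = 16 —(−1)→ 15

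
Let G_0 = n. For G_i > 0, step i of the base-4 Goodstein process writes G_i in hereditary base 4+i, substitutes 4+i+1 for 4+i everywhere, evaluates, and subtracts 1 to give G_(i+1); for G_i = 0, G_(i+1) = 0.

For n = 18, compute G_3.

step 0: 18 = 4^2 + 2; sub 5 for 4: 5^2 + 2; = 27; G_1 = 27−1 = 26
step 1: 26 = 5^2 + 1; sub 6 for 5: 6^2 + 1; = 37; G_2 = 37−1 = 36
step 2: 36 = 6^2; sub 7 for 6: 7^2; = 49; G_3 = 49−1 = 48
step 3: 48 = 6·7 + 6; sub 8 for 7: 6·8 + 6; = 54; G_4 = 54−1 = 53

48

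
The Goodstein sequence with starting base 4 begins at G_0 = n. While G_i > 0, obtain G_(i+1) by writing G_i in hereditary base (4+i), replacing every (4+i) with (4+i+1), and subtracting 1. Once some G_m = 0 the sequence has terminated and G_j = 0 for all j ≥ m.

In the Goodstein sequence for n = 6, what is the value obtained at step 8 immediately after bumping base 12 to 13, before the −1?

1

[0] 6 ≡ 4 + 2 (base 4). Lift 5: 7. −1: 6.
[1] 6 ≡ 5 + 1 (base 5). Lift 6: 7. −1: 6.
[2] 6 ≡ 6 (base 6). Lift 7: 7. −1: 6.
[3] 6 ≡ 6 (base 7). Lift 8: 6. −1: 5.
[4] 5 ≡ 5 (base 8). Lift 9: 5. −1: 4.
[5] 4 ≡ 4 (base 9). Lift 10: 4. −1: 3.
[6] 3 ≡ 3 (base 10). Lift 11: 3. −1: 2.
[7] 2 ≡ 2 (base 11). Lift 12: 2. −1: 1.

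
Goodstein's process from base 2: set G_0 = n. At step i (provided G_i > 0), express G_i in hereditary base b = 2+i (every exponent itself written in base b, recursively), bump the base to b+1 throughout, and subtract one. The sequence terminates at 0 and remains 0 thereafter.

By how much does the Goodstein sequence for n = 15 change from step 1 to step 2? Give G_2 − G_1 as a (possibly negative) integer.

G_0=15  [base 2] 2^(2 + 1) + 2^2 + 2 + 1  →[2↦3]→  3^(3 + 1) + 3^3 + 3 + 1 = 112  −1 ⇒ G_1=111
G_1=111  [base 3] 3^(3 + 1) + 3^3 + 3  →[3↦4]→  4^(4 + 1) + 4^4 + 4 = 1284  −1 ⇒ G_2=1283

1172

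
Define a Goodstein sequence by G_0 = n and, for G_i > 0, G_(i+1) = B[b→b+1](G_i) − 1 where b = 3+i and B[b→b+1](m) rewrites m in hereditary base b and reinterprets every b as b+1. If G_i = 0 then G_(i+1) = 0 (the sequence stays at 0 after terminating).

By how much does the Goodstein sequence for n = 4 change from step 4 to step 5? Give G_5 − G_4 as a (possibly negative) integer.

-1

G_0 = 4. HB_3(4) = 3 + 1. Bump = 5. G_1 = 4.
G_1 = 4. HB_4(4) = 4. Bump = 5. G_2 = 4.
G_2 = 4. HB_5(4) = 4. Bump = 4. G_3 = 3.
G_3 = 3. HB_6(3) = 3. Bump = 3. G_4 = 2.
G_4 = 2. HB_7(2) = 2. Bump = 2. G_5 = 1.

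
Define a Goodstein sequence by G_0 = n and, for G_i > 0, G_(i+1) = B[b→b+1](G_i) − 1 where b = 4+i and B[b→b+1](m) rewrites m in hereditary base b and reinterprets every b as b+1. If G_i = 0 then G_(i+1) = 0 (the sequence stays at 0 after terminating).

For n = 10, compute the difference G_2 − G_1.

(0) 10|_4 = 2·4 + 2 ↦ 2·5 + 2|_5 = 12 ⇒ 11
(1) 11|_5 = 2·5 + 1 ↦ 2·6 + 1|_6 = 13 ⇒ 12

1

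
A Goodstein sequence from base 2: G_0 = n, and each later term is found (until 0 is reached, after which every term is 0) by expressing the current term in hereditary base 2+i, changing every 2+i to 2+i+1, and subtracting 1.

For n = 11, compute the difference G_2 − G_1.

11 —HB2→ 2^(2 + 1) + 2 + 1 —bump→ 3^(3 + 1) + 3 + 1 = 85 —(−1)→ 84
84 —HB3→ 3^(3 + 1) + 3 —bump→ 4^(4 + 1) + 4 = 1028 —(−1)→ 1027

943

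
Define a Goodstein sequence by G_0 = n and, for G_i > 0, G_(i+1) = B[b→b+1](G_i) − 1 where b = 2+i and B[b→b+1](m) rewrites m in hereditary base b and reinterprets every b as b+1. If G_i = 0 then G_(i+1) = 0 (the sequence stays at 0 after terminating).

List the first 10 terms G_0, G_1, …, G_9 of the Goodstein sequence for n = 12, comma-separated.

12, 107, 1065, 15685, 280019, 5764910, 134217867, 3486784574, 100000000211, 3138428376974

G_0=12  [base 2] 2^(2 + 1) + 2^2  →[2↦3]→  3^(3 + 1) + 3^3 = 108  −1 ⇒ G_1=107
G_1=107  [base 3] 3^(3 + 1) + 2·3^2 + 2·3 + 2  →[3↦4]→  4^(4 + 1) + 2·4^2 + 2·4 + 2 = 1066  −1 ⇒ G_2=1065
G_2=1065  [base 4] 4^(4 + 1) + 2·4^2 + 2·4 + 1  →[4↦5]→  5^(5 + 1) + 2·5^2 + 2·5 + 1 = 15686  −1 ⇒ G_3=15685
G_3=15685  [base 5] 5^(5 + 1) + 2·5^2 + 2·5  →[5↦6]→  6^(6 + 1) + 2·6^2 + 2·6 = 280020  −1 ⇒ G_4=280019
G_4=280019  [base 6] 6^(6 + 1) + 2·6^2 + 6 + 5  →[6↦7]→  7^(7 + 1) + 2·7^2 + 7 + 5 = 5764911  −1 ⇒ G_5=5764910
G_5=5764910  [base 7] 7^(7 + 1) + 2·7^2 + 7 + 4  →[7↦8]→  8^(8 + 1) + 2·8^2 + 8 + 4 = 134217868  −1 ⇒ G_6=134217867
G_6=134217867  [base 8] 8^(8 + 1) + 2·8^2 + 8 + 3  →[8↦9]→  9^(9 + 1) + 2·9^2 + 9 + 3 = 3486784575  −1 ⇒ G_7=3486784574
G_7=3486784574  [base 9] 9^(9 + 1) + 2·9^2 + 9 + 2  →[9↦10]→  10^(10 + 1) + 2·10^2 + 10 + 2 = 100000000212  −1 ⇒ G_8=100000000211
G_8=100000000211  [base 10] 10^(10 + 1) + 2·10^2 + 10 + 1  →[10↦11]→  11^(11 + 1) + 2·11^2 + 11 + 1 = 3138428376975  −1 ⇒ G_9=3138428376974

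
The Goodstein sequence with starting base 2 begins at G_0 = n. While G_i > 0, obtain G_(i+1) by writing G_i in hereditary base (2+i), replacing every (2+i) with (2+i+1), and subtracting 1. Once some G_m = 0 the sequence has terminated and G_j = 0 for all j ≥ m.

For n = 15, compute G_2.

15 —HB2→ 2^(2 + 1) + 2^2 + 2 + 1 —bump→ 3^(3 + 1) + 3^3 + 3 + 1 = 112 —(−1)→ 111
111 —HB3→ 3^(3 + 1) + 3^3 + 3 —bump→ 4^(4 + 1) + 4^4 + 4 = 1284 —(−1)→ 1283
1283 —HB4→ 4^(4 + 1) + 4^4 + 3 —bump→ 5^(5 + 1) + 5^5 + 3 = 18753 —(−1)→ 18752

1283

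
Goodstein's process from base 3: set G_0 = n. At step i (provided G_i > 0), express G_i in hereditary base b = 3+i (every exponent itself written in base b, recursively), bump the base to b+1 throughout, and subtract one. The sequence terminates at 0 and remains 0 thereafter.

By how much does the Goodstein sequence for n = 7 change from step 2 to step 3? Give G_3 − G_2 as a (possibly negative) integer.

0

[0] 7 ≡ 2·3 + 1 (base 3). Lift 4: 9. −1: 8.
[1] 8 ≡ 2·4 (base 4). Lift 5: 10. −1: 9.
[2] 9 ≡ 5 + 4 (base 5). Lift 6: 10. −1: 9.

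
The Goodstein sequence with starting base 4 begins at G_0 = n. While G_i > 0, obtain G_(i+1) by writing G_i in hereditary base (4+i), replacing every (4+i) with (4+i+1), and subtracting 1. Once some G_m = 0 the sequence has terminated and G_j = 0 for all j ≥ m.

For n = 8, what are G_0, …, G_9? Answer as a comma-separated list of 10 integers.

(0) 8|_4 = 2·4 ↦ 2·5|_5 = 10 ⇒ 9
(1) 9|_5 = 5 + 4 ↦ 6 + 4|_6 = 10 ⇒ 9
(2) 9|_6 = 6 + 3 ↦ 7 + 3|_7 = 10 ⇒ 9
(3) 9|_7 = 7 + 2 ↦ 8 + 2|_8 = 10 ⇒ 9
(4) 9|_8 = 8 + 1 ↦ 9 + 1|_9 = 10 ⇒ 9
(5) 9|_9 = 9 ↦ 10|_10 = 10 ⇒ 9
(6) 9|_10 = 9 ↦ 9|_11 = 9 ⇒ 8
(7) 8|_11 = 8 ↦ 8|_12 = 8 ⇒ 7
(8) 7|_12 = 7 ↦ 7|_13 = 7 ⇒ 6

8, 9, 9, 9, 9, 9, 9, 8, 7, 6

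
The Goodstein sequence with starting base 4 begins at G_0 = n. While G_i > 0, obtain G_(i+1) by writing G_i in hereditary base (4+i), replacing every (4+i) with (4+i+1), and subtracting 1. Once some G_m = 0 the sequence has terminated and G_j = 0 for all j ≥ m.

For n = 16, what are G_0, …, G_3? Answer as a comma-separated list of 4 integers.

[0] 16 ≡ 4^2 (base 4). Lift 5: 25. −1: 24.
[1] 24 ≡ 4·5 + 4 (base 5). Lift 6: 28. −1: 27.
[2] 27 ≡ 4·6 + 3 (base 6). Lift 7: 31. −1: 30.

16, 24, 27, 30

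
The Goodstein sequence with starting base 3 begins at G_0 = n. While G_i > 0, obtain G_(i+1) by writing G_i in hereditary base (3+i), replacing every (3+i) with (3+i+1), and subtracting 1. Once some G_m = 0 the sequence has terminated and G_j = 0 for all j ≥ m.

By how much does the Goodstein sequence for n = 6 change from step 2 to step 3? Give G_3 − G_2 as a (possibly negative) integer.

G_0=6  [base 3] 2·3  →[3↦4]→  2·4 = 8  −1 ⇒ G_1=7
G_1=7  [base 4] 4 + 3  →[4↦5]→  5 + 3 = 8  −1 ⇒ G_2=7
G_2=7  [base 5] 5 + 2  →[5↦6]→  6 + 2 = 8  −1 ⇒ G_3=7

0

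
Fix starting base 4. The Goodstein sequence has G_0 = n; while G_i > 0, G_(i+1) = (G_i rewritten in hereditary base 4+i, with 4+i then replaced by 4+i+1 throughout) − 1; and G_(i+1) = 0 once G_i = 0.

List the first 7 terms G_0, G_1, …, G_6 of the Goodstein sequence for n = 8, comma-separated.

8, 9, 9, 9, 9, 9, 9

(0) 8|_4 = 2·4 ↦ 2·5|_5 = 10 ⇒ 9
(1) 9|_5 = 5 + 4 ↦ 6 + 4|_6 = 10 ⇒ 9
(2) 9|_6 = 6 + 3 ↦ 7 + 3|_7 = 10 ⇒ 9
(3) 9|_7 = 7 + 2 ↦ 8 + 2|_8 = 10 ⇒ 9
(4) 9|_8 = 8 + 1 ↦ 9 + 1|_9 = 10 ⇒ 9
(5) 9|_9 = 9 ↦ 10|_10 = 10 ⇒ 9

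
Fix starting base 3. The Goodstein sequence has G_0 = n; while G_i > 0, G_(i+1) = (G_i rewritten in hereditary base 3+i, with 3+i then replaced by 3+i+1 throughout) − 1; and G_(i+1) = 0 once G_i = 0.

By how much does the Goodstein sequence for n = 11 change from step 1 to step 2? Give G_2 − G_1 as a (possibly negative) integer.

11 —HB3→ 3^2 + 2 —bump→ 4^2 + 2 = 18 —(−1)→ 17
17 —HB4→ 4^2 + 1 —bump→ 5^2 + 1 = 26 —(−1)→ 25

8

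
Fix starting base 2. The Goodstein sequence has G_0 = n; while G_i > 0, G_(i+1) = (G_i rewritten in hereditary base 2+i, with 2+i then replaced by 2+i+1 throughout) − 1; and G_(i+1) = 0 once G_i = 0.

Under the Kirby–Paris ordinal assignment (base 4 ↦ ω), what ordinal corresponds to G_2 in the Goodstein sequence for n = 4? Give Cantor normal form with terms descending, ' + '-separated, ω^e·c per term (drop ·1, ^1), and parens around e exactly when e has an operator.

[0] 4 ≡ 2^2 (base 2). Lift 3: 27. −1: 26.
[1] 26 ≡ 2·3^2 + 2·3 + 2 (base 3). Lift 4: 42. −1: 41.
[2] 41 ≡ 2·4^2 + 2·4 + 1 (base 4). Lift 5: 61. −1: 60.

ω^2·2 + ω·2 + 1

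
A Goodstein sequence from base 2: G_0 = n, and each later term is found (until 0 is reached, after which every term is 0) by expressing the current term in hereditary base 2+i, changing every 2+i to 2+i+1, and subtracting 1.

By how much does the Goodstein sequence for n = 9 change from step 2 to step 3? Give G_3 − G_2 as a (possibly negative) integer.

9 —HB2→ 2^(2 + 1) + 1 —bump→ 3^(3 + 1) + 1 = 82 —(−1)→ 81
81 —HB3→ 3^(3 + 1) —bump→ 4^(4 + 1) = 1024 —(−1)→ 1023
1023 —HB4→ 3·4^4 + 3·4^3 + 3·4^2 + 3·4 + 3 —bump→ 3·5^5 + 3·5^3 + 3·5^2 + 3·5 + 3 = 9843 —(−1)→ 9842

8819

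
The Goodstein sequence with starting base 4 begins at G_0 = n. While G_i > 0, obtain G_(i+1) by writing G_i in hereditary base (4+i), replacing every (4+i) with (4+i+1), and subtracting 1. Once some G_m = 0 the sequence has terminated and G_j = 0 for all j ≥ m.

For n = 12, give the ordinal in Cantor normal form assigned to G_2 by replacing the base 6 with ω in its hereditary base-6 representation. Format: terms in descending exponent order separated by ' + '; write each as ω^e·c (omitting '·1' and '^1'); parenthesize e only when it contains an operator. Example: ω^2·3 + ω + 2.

ω·2 + 3

base 4: 12 = 3·4; at 5: 3·5 = 15; next = 14
base 5: 14 = 2·5 + 4; at 6: 2·6 + 4 = 16; next = 15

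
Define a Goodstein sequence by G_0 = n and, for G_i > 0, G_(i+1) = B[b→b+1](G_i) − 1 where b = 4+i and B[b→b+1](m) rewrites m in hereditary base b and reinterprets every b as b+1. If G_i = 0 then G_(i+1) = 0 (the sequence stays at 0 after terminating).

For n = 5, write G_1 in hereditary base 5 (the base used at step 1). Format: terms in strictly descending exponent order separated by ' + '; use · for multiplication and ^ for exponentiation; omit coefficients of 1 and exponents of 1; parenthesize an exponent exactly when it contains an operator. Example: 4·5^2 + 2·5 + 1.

5

[0] 5 ≡ 4 + 1 (base 4). Lift 5: 6. −1: 5.
[1] 5 ≡ 5 (base 5). Lift 6: 6. −1: 5.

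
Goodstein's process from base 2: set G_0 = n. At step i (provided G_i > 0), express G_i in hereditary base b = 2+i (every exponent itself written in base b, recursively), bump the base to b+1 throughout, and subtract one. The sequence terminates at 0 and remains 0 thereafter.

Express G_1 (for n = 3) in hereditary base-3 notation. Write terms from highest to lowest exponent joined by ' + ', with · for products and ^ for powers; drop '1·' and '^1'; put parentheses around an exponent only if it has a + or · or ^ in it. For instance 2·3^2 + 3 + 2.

base 2: 3 = 2 + 1; at 3: 3 + 1 = 4; next = 3
base 3: 3 = 3; at 4: 4 = 4; next = 3

3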